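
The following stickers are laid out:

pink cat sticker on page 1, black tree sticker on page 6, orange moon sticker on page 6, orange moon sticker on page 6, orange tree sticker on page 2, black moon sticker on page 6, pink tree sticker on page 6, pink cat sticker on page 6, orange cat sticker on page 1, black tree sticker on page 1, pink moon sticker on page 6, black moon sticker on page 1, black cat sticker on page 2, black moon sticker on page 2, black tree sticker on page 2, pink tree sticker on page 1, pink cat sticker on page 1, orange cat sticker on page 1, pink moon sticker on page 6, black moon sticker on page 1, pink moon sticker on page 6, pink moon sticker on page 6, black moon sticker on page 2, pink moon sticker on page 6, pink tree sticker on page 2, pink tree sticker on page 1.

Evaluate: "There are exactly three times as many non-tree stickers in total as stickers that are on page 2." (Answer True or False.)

True

|non-tree stickers| = 18.
|stickers on page 2| = 6.
The claim requires 18 = 3 × 6 = 18, which holds.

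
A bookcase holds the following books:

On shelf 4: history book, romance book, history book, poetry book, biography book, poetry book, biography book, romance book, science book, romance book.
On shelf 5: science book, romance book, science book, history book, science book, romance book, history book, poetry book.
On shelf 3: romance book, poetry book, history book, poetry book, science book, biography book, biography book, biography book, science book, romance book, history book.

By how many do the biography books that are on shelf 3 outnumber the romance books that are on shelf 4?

0

biography books on shelf 3: 3.
romance books on shelf 4: 3.
3 − 3 = 0.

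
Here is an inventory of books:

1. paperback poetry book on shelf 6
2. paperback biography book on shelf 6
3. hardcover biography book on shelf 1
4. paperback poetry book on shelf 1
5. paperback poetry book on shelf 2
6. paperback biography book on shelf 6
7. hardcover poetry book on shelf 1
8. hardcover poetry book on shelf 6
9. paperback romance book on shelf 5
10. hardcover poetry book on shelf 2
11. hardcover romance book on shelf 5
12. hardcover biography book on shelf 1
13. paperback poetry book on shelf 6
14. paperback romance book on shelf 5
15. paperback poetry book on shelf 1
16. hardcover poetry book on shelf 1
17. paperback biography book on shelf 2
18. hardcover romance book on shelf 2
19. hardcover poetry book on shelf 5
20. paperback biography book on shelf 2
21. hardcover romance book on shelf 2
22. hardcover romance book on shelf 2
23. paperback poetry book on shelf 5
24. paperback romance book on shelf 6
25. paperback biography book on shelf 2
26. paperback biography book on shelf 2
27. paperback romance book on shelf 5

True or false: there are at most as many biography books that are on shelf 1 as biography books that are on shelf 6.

biography books on shelf 1: 2.
biography books on shelf 6: 2.
The claim requires 2 ≤ 2, which holds.

True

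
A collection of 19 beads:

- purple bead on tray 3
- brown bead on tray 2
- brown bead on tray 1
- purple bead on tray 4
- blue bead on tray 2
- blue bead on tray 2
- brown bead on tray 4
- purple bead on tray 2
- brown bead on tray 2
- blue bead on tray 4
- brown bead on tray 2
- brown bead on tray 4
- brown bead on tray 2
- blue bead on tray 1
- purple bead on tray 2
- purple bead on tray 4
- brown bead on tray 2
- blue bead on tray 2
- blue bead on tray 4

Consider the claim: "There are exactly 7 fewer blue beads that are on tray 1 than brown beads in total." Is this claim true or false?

True

|blue beads on tray 1| = 1.
|brown beads| = 8.
The claim requires 8 − 1 (= 7) to equal 7, which holds.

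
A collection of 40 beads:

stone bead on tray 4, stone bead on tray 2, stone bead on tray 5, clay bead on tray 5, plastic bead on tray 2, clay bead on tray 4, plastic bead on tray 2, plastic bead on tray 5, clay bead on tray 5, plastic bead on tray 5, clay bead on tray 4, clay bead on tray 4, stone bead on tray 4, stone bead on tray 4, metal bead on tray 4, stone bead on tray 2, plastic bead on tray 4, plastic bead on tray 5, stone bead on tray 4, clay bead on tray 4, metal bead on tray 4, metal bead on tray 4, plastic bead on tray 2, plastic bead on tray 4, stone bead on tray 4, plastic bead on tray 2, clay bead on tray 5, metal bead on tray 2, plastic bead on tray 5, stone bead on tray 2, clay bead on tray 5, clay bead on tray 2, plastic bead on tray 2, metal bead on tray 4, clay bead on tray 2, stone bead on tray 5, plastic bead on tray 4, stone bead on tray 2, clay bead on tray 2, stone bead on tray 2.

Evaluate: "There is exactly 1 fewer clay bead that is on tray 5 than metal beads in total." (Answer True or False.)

True

|clay beads on tray 5| = 4.
|metal beads| = 5.
The claim requires 5 − 4 (= 1) to equal 1, which holds.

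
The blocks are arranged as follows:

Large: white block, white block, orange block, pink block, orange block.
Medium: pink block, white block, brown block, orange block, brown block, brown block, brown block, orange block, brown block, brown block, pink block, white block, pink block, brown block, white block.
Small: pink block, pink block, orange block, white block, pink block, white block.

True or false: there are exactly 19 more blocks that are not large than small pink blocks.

False

blocks that are not large: 21.
small pink blocks: 3.
The claim requires 21 − 3 (= 18) to equal 19, which does not hold.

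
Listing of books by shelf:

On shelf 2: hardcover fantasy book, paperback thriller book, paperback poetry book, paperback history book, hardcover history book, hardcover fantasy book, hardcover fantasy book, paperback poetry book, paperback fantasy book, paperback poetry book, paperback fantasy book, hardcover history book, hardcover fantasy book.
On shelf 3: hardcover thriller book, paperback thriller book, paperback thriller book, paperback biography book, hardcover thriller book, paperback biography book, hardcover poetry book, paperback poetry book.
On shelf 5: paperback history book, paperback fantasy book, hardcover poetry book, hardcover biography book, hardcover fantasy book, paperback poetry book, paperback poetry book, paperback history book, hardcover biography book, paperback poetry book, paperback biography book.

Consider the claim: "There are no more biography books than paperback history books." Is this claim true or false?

False

There are 5 biography books.
There are 3 paperback history books.
The claim requires 5 ≤ 3, which does not hold.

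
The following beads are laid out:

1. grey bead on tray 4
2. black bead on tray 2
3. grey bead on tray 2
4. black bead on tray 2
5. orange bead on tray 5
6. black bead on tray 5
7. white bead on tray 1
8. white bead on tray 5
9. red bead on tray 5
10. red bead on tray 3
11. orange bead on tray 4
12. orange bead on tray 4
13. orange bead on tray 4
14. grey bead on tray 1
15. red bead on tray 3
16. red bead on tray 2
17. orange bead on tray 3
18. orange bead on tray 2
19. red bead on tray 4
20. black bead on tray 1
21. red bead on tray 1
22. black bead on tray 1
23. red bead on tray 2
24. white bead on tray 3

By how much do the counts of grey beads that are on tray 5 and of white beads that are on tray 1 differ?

1

grey beads on tray 5: 0. white beads on tray 1: 1.
|0 − 1| = 1 − 0 = 1.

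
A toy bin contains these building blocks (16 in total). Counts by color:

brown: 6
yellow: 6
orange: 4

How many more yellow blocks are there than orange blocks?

2

yellow blocks: 6.
orange blocks: 4.
6 − 4 = 2.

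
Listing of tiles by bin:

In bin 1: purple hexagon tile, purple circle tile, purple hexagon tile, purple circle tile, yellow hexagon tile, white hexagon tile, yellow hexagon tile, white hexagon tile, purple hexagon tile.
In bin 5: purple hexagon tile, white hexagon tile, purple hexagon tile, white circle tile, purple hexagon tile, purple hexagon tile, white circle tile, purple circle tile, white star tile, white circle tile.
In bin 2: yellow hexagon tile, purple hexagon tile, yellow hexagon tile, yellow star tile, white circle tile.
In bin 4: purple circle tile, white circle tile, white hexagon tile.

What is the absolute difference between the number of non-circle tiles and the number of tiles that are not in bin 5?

non-circle tiles: 18. tiles that are not in bin 5: 17.
|18 − 17| = 18 − 17 = 1.

1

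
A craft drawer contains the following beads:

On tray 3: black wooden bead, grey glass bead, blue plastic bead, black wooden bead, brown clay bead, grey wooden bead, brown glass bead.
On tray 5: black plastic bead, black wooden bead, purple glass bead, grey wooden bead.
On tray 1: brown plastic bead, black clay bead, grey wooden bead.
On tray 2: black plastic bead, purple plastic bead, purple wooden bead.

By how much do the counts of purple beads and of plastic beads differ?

2

purple beads: 3. plastic beads: 5.
|3 − 5| = 5 − 3 = 2.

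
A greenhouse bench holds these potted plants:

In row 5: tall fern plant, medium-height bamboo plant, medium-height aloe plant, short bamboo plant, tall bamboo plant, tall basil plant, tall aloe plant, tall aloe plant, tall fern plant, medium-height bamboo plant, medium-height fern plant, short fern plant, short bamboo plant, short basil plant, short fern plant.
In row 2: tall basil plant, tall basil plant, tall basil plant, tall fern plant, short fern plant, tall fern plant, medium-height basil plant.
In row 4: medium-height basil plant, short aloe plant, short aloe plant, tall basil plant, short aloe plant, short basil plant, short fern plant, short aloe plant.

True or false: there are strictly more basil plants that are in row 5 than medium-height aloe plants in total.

True

There are 2 basil plants in row 5.
There is 1 medium-height aloe plant.
The claim requires 2 > 1, which holds.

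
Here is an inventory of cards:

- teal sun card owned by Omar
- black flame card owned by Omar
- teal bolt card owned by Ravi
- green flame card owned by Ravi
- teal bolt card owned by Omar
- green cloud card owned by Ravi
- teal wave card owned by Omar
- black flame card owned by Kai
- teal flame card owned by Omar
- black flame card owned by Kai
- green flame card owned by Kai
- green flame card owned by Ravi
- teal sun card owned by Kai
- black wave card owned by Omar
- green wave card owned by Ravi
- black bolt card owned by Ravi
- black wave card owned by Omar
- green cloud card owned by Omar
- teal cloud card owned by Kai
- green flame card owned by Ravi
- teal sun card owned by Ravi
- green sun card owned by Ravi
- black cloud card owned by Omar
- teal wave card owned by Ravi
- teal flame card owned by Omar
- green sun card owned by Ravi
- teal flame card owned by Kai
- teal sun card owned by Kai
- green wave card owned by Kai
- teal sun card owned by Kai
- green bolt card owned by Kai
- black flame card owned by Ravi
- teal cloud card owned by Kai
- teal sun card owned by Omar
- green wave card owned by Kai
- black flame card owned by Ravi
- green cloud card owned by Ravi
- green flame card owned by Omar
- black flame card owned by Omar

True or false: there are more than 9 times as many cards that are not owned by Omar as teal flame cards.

False

Count of cards that are not owned by Omar: 26.
There are 3 teal flame cards.
The claim requires 26 > 9 × 3 = 27, which does not hold.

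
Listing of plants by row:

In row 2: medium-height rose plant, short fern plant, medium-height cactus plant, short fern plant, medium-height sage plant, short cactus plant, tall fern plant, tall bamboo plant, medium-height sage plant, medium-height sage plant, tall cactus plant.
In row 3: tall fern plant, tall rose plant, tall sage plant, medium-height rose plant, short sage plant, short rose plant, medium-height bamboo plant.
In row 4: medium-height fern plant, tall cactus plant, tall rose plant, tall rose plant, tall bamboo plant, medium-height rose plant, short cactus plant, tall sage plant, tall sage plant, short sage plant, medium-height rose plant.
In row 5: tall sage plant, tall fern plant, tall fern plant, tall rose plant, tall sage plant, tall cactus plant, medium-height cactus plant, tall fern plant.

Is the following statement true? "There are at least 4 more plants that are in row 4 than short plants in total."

True

plants in row 4: 11.
short plants: 7.
The claim requires 11 − 7 = 4 ≥ 4, which holds.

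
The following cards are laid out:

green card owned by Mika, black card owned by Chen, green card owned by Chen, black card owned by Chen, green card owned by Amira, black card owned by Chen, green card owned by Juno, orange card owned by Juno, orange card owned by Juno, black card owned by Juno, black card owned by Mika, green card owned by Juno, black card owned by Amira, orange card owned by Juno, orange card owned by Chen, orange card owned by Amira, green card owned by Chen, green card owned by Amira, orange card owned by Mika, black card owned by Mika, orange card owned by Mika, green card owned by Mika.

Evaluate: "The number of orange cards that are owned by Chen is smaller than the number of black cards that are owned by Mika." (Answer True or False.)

True

Count of orange cards owned by Chen: 1.
Count of black cards owned by Mika: 2.
The claim requires 1 < 2, which holds.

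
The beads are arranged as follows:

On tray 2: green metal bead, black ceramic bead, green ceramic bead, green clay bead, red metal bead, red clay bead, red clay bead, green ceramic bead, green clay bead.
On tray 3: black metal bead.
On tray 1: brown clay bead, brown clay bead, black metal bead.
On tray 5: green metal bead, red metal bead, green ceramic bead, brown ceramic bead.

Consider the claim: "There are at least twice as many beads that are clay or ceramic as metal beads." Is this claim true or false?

beads that are clay or ceramic: 11.
metal beads: 6.
The claim requires 11 ≥ 2 × 6 = 12, which does not hold.

False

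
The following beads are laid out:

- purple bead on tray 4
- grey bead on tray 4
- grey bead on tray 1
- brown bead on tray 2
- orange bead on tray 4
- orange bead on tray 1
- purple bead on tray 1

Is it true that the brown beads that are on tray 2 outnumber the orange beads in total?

False

|brown beads on tray 2| = 1.
|orange beads| = 2.
The claim requires 1 > 2, which does not hold.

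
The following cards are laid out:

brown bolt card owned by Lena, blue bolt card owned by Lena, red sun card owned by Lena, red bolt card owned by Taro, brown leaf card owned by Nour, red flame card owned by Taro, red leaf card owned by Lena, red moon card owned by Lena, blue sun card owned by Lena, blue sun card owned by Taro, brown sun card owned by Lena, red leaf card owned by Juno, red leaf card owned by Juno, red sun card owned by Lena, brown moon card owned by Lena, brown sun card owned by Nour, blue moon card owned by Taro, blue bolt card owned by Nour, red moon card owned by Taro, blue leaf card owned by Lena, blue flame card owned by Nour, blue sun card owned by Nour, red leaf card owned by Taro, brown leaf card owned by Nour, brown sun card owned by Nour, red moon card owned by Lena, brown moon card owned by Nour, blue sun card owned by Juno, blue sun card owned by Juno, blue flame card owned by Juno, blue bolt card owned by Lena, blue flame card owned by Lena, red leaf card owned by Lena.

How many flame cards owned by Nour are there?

1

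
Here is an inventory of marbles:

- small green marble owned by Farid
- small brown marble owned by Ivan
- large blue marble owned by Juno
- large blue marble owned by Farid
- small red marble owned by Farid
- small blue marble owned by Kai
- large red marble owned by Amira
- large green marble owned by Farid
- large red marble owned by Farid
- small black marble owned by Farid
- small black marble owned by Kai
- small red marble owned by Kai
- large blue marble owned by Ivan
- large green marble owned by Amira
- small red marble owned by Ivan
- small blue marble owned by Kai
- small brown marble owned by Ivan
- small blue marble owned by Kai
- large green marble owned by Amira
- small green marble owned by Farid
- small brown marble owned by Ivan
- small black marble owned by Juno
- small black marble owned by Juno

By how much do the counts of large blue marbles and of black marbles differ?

1

large blue marbles: 3. black marbles: 4.
|3 − 4| = 4 − 3 = 1.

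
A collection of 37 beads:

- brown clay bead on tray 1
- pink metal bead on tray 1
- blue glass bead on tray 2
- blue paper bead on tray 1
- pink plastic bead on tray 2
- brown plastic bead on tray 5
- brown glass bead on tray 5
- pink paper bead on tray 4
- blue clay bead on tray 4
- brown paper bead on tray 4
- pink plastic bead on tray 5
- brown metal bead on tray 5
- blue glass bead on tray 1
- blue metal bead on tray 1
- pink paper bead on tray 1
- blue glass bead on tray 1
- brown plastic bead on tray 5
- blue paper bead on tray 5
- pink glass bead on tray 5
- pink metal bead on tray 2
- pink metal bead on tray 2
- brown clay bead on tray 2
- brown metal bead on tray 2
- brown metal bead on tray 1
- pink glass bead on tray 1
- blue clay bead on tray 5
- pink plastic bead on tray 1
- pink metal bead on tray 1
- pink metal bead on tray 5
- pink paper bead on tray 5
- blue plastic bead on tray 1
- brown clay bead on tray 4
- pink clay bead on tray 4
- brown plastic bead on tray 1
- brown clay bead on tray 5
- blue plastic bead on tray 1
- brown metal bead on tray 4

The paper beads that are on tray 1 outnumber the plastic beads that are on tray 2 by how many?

paper beads on tray 1: 2.
plastic beads on tray 2: 1.
2 − 1 = 1.

1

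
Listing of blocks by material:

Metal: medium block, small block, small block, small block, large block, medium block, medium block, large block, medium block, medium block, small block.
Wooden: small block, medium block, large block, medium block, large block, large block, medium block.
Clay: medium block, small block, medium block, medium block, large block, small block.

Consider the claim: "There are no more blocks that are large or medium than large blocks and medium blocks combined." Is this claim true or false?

blocks that are large or medium: 17.
large blocks: 6; medium blocks: 11; combined: 6 + 11 = 17.
The claim requires 17 ≤ 17, which holds.

True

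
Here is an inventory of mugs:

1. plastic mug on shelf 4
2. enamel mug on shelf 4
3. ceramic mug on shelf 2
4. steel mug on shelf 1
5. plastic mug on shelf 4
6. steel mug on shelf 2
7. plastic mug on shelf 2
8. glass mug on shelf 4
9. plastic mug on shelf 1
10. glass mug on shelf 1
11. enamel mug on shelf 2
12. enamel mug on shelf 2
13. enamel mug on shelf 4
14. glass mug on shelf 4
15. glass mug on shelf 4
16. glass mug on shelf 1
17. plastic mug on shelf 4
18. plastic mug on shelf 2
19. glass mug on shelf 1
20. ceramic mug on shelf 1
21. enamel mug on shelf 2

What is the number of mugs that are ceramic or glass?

8

ceramic: 2; glass: 6; together 2 + 6 = 8.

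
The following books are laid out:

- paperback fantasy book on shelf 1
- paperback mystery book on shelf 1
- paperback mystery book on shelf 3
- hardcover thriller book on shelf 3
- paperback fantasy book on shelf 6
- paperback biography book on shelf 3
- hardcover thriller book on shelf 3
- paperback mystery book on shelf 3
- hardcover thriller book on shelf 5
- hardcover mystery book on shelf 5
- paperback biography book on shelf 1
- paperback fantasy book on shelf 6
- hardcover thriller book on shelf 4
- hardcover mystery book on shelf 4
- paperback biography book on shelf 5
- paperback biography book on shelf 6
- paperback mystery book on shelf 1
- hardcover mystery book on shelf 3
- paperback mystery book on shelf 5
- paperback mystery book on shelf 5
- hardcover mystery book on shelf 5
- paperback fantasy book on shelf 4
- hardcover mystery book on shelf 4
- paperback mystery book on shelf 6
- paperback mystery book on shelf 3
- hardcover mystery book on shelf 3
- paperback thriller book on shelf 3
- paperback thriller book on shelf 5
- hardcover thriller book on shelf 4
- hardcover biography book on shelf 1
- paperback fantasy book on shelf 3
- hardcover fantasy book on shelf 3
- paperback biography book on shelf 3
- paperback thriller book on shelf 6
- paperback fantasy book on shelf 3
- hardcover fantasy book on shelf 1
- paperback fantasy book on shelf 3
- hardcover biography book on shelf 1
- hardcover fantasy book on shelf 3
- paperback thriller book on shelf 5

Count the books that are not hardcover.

24

Total books: 40; with the excluded value: 16; remaining 40 − 16 = 24.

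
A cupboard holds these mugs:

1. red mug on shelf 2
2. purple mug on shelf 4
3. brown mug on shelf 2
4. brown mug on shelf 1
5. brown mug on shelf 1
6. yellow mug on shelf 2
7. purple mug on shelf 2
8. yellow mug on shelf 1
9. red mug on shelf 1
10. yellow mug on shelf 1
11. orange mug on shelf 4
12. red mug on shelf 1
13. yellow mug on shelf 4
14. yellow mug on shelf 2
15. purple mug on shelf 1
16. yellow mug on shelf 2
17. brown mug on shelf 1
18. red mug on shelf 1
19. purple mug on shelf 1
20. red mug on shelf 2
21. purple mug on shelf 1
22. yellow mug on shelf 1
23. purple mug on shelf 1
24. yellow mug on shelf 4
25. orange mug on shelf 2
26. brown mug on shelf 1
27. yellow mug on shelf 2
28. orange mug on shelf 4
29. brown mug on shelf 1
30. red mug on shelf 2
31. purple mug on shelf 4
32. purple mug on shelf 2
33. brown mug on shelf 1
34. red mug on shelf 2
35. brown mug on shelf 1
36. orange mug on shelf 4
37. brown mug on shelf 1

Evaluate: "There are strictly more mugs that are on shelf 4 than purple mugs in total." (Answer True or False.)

There are 7 mugs on shelf 4.
There are 8 purple mugs.
The claim requires 7 > 8, which does not hold.

False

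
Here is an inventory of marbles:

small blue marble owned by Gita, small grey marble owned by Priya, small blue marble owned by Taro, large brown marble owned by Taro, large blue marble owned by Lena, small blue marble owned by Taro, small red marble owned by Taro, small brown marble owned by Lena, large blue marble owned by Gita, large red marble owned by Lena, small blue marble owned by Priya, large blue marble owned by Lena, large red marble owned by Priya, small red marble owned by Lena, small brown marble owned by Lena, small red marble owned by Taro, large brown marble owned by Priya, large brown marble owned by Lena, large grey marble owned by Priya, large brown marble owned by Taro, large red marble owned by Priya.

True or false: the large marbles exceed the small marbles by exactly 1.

There are 11 large marbles.
There are 10 small marbles.
The claim requires 11 − 10 (= 1) to equal 1, which holds.

True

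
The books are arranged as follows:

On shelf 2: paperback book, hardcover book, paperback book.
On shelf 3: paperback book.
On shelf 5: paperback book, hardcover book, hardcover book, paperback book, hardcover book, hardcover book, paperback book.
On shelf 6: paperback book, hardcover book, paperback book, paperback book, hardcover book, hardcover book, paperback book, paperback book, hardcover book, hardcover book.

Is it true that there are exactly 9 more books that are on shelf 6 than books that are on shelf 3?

True

There are 10 books on shelf 6.
There is 1 book on shelf 3.
The claim requires 10 − 1 (= 9) to equal 9, which holds.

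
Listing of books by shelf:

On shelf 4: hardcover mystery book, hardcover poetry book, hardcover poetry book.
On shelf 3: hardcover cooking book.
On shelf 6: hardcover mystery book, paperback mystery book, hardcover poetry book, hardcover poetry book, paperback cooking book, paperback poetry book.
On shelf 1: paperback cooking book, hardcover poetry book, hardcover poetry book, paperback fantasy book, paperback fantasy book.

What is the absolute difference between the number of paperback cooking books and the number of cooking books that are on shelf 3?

paperback cooking books: 2. cooking books on shelf 3: 1.
|2 − 1| = 2 − 1 = 1.

1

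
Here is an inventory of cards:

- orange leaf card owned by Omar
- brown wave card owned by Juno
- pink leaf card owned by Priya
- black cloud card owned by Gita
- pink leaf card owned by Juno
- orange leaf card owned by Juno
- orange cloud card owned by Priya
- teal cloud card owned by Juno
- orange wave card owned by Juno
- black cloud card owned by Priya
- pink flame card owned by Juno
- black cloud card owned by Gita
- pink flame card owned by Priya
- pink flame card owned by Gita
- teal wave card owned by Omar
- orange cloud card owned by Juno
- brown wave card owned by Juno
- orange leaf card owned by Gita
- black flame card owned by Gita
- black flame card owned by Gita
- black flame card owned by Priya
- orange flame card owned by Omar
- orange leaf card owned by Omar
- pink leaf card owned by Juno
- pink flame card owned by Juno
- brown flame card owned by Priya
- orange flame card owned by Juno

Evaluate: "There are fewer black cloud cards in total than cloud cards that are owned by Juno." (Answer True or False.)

|black cloud cards| = 3.
|cloud cards owned by Juno| = 2.
The claim requires 3 < 2, which does not hold.

False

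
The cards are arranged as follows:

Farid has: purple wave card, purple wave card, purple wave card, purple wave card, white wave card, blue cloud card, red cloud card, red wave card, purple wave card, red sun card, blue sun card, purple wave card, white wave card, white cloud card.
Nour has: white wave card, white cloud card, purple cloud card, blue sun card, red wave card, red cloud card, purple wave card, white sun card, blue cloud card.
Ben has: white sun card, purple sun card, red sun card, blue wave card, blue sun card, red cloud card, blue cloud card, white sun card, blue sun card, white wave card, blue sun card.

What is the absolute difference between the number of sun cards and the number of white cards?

2

sun cards: 11. white cards: 9.
|11 − 9| = 11 − 9 = 2.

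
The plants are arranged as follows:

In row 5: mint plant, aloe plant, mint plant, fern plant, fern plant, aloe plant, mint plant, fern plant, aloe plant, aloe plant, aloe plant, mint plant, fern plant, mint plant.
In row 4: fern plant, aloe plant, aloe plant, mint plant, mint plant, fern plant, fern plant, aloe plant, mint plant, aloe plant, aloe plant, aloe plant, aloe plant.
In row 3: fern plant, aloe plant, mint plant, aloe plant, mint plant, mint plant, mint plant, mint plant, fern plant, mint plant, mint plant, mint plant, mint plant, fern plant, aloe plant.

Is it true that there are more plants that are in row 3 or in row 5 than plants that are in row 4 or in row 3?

True

plants in row 3 or in row 5: 29.
plants in row 4 or in row 3: 28.
The claim requires 29 > 28, which holds.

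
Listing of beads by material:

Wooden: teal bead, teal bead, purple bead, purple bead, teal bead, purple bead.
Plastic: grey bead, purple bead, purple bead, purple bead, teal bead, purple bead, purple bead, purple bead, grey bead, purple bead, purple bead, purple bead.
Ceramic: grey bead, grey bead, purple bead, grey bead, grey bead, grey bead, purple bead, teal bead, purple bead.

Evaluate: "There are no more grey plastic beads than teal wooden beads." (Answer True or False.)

True

|grey plastic beads| = 2.
|teal wooden beads| = 3.
The claim requires 2 ≤ 3, which holds.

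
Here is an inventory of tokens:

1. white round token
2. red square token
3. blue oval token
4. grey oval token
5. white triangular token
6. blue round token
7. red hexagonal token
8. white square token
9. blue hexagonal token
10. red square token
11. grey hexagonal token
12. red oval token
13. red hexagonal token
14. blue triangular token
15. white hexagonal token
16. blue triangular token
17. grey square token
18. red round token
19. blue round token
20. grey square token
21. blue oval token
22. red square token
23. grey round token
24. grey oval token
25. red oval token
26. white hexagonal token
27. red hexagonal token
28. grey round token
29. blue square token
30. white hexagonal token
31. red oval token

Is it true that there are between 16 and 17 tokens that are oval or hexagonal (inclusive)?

False

|tokens that are oval or hexagonal| = 15.
The claim requires 16 ≤ 15 ≤ 17, which does not hold.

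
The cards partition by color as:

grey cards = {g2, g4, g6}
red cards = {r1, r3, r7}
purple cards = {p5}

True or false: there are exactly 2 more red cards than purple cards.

True

There are 3 red cards.
There is 1 purple card.
The claim requires 3 − 1 (= 2) to equal 2, which holds.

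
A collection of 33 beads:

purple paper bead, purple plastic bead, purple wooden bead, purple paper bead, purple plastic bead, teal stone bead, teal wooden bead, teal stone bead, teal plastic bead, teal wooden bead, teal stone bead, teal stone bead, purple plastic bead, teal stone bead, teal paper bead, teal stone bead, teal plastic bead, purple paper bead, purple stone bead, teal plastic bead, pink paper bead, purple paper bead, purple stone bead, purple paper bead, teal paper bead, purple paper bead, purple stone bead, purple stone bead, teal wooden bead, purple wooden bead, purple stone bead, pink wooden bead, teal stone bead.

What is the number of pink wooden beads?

1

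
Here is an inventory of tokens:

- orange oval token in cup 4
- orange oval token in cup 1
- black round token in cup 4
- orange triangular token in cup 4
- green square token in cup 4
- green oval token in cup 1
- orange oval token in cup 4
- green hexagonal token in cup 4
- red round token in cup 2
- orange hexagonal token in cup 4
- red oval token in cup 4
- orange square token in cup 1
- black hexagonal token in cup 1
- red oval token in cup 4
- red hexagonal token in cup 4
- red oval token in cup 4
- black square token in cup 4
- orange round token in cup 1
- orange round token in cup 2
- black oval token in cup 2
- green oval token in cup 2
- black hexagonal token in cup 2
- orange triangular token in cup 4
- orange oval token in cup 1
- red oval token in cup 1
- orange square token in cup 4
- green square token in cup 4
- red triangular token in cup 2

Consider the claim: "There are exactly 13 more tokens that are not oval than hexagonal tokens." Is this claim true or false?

False

|tokens that are not oval| = 17.
|hexagonal tokens| = 5.
The claim requires 17 − 5 (= 12) to equal 13, which does not hold.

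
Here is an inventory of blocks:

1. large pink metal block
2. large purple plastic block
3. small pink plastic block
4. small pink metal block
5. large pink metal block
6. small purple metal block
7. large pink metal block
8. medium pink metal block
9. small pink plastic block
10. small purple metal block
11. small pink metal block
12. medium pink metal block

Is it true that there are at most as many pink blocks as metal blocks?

True

|pink blocks| = 9.
|metal blocks| = 9.
The claim requires 9 ≤ 9, which holds.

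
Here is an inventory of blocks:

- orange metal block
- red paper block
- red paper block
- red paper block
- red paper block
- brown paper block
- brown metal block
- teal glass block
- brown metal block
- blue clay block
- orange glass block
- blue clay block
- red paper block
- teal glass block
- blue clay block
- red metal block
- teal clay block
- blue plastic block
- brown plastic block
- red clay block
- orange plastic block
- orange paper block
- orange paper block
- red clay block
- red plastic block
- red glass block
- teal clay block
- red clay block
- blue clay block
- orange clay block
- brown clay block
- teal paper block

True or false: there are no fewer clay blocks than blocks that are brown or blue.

True

There are 11 clay blocks.
There are 10 blocks that are brown or blue.
The claim requires 11 ≥ 10, which holds.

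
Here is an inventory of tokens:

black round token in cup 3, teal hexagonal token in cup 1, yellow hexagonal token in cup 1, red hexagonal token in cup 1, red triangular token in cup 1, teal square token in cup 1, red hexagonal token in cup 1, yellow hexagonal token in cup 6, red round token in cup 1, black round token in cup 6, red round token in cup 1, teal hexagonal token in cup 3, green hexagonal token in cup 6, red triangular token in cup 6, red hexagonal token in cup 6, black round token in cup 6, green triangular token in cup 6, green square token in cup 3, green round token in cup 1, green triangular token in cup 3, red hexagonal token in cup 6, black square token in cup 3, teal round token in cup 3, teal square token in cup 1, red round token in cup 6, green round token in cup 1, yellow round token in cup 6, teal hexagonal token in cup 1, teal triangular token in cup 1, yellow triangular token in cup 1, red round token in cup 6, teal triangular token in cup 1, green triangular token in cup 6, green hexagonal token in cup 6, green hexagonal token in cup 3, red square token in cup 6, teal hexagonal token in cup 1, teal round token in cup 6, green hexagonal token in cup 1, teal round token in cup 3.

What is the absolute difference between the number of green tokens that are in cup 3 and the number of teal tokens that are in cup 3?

green tokens in cup 3: 3. teal tokens in cup 3: 3.
|3 − 3| = 3 − 3 = 0.

0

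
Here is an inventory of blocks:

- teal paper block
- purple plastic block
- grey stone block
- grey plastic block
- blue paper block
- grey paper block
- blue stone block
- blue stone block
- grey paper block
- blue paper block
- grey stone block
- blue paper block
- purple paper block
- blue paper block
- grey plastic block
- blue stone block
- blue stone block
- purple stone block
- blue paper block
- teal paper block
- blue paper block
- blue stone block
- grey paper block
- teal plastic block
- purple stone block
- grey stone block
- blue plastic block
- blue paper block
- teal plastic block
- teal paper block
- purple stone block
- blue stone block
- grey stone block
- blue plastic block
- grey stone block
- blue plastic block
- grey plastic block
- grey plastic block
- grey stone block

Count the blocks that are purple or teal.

purple: 5; teal: 5; together 5 + 5 = 10.

10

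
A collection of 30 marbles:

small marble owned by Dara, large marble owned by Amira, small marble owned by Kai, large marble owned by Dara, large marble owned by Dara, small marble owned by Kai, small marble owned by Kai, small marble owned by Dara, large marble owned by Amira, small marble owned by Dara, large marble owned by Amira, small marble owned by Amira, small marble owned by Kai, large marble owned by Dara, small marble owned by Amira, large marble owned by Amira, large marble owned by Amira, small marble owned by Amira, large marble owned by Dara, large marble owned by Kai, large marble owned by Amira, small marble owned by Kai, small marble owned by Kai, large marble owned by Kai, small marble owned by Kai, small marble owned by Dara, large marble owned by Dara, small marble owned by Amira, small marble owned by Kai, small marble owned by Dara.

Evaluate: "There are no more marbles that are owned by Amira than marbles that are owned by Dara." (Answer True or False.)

Count of marbles owned by Amira: 10.
Count of marbles owned by Dara: 10.
The claim requires 10 ≤ 10, which holds.

True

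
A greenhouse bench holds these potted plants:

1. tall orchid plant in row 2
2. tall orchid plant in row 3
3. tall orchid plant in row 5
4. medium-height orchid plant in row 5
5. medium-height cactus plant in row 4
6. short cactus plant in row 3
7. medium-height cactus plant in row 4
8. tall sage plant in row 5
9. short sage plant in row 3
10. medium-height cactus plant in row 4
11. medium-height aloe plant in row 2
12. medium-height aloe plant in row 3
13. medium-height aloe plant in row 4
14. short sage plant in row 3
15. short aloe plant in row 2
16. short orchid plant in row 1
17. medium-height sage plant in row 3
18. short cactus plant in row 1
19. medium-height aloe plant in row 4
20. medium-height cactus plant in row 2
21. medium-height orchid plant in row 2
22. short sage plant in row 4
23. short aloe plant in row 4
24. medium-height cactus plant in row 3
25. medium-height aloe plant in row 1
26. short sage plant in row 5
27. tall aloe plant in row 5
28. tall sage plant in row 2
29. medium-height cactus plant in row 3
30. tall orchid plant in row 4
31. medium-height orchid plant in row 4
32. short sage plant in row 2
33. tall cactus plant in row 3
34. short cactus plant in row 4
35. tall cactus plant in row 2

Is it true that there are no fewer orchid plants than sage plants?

There are 8 orchid plants.
There are 8 sage plants.
The claim requires 8 ≥ 8, which holds.

True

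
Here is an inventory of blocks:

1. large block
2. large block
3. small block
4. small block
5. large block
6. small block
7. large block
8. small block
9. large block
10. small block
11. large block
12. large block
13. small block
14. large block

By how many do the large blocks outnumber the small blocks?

2

large blocks: 8.
small blocks: 6.
8 − 6 = 2.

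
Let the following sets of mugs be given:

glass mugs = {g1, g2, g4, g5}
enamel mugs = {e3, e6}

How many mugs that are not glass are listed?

Total mugs: 6; with the excluded value: 4; remaining 6 − 4 = 2.

2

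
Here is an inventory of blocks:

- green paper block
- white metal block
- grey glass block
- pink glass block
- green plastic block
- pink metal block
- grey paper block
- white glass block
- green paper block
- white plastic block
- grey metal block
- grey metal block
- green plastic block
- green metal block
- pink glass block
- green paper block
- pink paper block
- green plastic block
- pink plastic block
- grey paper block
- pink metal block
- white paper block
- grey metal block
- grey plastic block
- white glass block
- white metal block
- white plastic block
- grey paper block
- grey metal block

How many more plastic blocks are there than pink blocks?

plastic blocks: 7.
pink blocks: 6.
7 − 6 = 1.

1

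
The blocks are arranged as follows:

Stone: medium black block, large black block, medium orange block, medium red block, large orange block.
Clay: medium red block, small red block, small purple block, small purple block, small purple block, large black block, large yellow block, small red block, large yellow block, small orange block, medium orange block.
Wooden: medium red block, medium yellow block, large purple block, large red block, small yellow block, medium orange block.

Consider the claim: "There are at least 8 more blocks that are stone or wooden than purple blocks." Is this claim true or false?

False

blocks that are stone or wooden: 11.
purple blocks: 4.
The claim requires 11 − 4 = 7 ≥ 8, which does not hold.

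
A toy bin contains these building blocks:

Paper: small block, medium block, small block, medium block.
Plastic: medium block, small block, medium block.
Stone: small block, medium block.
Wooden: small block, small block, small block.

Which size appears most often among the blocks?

Counts by size: small 7, medium 5.
The maximum is 7, held uniquely by small.

small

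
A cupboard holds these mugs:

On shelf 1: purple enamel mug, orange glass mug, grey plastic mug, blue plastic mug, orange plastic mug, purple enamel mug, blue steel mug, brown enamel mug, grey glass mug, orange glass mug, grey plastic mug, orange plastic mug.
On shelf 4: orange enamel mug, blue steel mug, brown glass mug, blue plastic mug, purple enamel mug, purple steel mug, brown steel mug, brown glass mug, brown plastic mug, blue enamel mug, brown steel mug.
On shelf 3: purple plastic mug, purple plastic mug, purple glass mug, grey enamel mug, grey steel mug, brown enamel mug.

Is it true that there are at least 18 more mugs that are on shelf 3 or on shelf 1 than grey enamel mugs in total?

False

mugs on shelf 3 or on shelf 1: 18.
grey enamel mugs: 1.
The claim requires 18 − 1 = 17 ≥ 18, which does not hold.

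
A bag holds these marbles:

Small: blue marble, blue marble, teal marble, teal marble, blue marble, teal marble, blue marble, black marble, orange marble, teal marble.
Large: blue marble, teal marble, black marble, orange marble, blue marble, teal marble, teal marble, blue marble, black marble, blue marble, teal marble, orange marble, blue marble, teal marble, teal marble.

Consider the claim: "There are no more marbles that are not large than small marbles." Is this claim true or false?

There are 10 marbles that are not large.
There are 10 small marbles.
The claim requires 10 ≤ 10, which holds.

True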